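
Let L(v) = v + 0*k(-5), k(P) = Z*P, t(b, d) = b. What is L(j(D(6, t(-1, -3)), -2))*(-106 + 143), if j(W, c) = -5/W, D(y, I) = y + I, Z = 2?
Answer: -37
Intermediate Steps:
D(y, I) = I + y
k(P) = 2*P
L(v) = v (L(v) = v + 0*(2*(-5)) = v + 0*(-10) = v + 0 = v)
L(j(D(6, t(-1, -3)), -2))*(-106 + 143) = (-5/(-1 + 6))*(-106 + 143) = -5/5*37 = -5*1/5*37 = -1*37 = -37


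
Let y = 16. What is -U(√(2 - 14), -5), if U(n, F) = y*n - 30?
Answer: 30 - 32*I*√3 ≈ 30.0 - 55.426*I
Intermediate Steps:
U(n, F) = -30 + 16*n (U(n, F) = 16*n - 30 = -30 + 16*n)
-U(√(2 - 14), -5) = -(-30 + 16*√(2 - 14)) = -(-30 + 16*√(-12)) = -(-30 + 16*(2*I*√3)) = -(-30 + 32*I*√3) = 30 - 32*I*√3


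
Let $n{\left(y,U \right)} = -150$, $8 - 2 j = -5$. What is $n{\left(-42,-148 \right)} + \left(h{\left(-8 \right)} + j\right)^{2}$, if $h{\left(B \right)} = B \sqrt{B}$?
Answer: $- \frac{2479}{4} - 208 i \sqrt{2} \approx -619.75 - 294.16 i$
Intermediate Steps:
$j = \frac{13}{2}$ ($j = 4 - - \frac{5}{2} = 4 + \frac{5}{2} = \frac{13}{2} \approx 6.5$)
$h{\left(B \right)} = B^{\frac{3}{2}}$
$n{\left(-42,-148 \right)} + \left(h{\left(-8 \right)} + j\right)^{2} = -150 + \left(\left(-8\right)^{\frac{3}{2}} + \frac{13}{2}\right)^{2} = -150 + \left(- 16 i \sqrt{2} + \frac{13}{2}\right)^{2} = -150 + \left(\frac{13}{2} - 16 i \sqrt{2}\right)^{2}$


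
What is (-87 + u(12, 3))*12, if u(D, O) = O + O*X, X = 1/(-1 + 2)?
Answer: -972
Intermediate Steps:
X = 1 (X = 1/1 = 1)
u(D, O) = 2*O (u(D, O) = O + O*1 = O + O = 2*O)
(-87 + u(12, 3))*12 = (-87 + 2*3)*12 = (-87 + 6)*12 = -81*12 = -972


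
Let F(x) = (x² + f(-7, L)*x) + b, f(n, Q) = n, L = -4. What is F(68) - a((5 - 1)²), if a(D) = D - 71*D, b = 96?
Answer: 5364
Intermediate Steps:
a(D) = -70*D (a(D) = D - 71*D = -70*D)
F(x) = 96 + x² - 7*x (F(x) = (x² - 7*x) + 96 = 96 + x² - 7*x)
F(68) - a((5 - 1)²) = (96 + 68² - 7*68) - (-70)*(5 - 1)² = (96 + 4624 - 476) - (-70)*4² = 4244 - (-70)*16 = 4244 - 1*(-1120) = 4244 + 1120 = 5364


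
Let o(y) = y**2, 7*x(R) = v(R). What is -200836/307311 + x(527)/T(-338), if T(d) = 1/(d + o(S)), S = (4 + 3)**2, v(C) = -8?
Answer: -5073266596/2151177 ≈ -2358.4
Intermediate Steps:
x(R) = -8/7 (x(R) = (1/7)*(-8) = -8/7)
S = 49 (S = 7**2 = 49)
T(d) = 1/(2401 + d) (T(d) = 1/(d + 49**2) = 1/(d + 2401) = 1/(2401 + d))
-200836/307311 + x(527)/T(-338) = -200836/307311 - 8/(7*(1/(2401 - 338))) = -200836*1/307311 - 8/(7*(1/2063)) = -200836/307311 - 8/(7*1/2063) = -200836/307311 - 8/7*2063 = -200836/307311 - 16504/7 = -5073266596/2151177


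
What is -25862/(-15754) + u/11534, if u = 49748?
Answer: 270505575/45426659 ≈ 5.9548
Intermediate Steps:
-25862/(-15754) + u/11534 = -25862/(-15754) + 49748/11534 = -25862*(-1/15754) + 49748*(1/11534) = 12931/7877 + 24874/5767 = 270505575/45426659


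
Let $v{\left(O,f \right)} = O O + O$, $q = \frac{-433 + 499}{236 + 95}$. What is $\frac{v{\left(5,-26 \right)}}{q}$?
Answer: $\frac{1655}{11} \approx 150.45$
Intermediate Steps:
$q = \frac{66}{331} \approx 0.1994$
$v{\left(O,f \right)} = O + O^{2}$ ($v{\left(O,f \right)} = O^{2} + O = O + O^{2}$)
$\frac{v{\left(5,-26 \right)}}{q} = \frac{5 \left(1 + 5\right)}{\frac{66}{331}} = 5 \cdot 6 \cdot \frac{331}{66} = 30 \cdot \frac{331}{66} = \frac{1655}{11}$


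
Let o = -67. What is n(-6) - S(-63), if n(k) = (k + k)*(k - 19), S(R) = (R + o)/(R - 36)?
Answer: 29570/99 ≈ 298.69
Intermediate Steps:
S(R) = (-67 + R)/(-36 + R) (S(R) = (R - 67)/(R - 36) = (-67 + R)/(-36 + R))
n(k) = 2*k*(-19 + k) (n(k) = (2*k)*(-19 + k) = 2*k*(-19 + k))
n(-6) - S(-63) = 2*(-6)*(-19 - 6) - (-67 - 63)/(-36 - 63) = 2*(-6)*(-25) - (-130)/(-99) = 300 - (-1)*(-130)/99 = 300 - 1*130/99 = 300 - 130/99 = 29570/99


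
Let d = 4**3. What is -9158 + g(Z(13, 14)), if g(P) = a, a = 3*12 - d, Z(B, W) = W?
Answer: -9186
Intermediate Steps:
d = 64
a = -28 (a = 3*12 - 1*64 = 36 - 64 = -28)
g(P) = -28
-9158 + g(Z(13, 14)) = -9158 - 28 = -9186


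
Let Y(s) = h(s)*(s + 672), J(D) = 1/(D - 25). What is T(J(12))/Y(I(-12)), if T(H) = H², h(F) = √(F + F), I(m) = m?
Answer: -I*√6/1338480 ≈ -1.8301e-6*I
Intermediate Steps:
h(F) = √2*√F (h(F) = √(2*F) = √2*√F)
J(D) = 1/(-25 + D)
Y(s) = √2*√s*(672 + s) (Y(s) = (√2*√s)*(s + 672) = (√2*√s)*(672 + s) = √2*√s*(672 + s))
T(J(12))/Y(I(-12)) = (1/(-25 + 12))²/((√2*√(-12)*(672 - 12))) = (1/(-13))²/((√2*(2*I*√3)*660)) = (-1/13)²/((1320*I*√6)) = (-I*√6/7920)/169 = -I*√6/1338480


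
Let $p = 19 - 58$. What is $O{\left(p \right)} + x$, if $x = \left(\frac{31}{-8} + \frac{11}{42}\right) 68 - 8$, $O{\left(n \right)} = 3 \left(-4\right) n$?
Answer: $\frac{9001}{42} \approx 214.31$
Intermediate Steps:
$p = -39$ ($p = 19 - 58 = -39$)
$O{\left(n \right)} = - 12 n$
$x = - \frac{10655}{42}$ ($x = \left(31 \left(- \frac{1}{8}\right) + 11 \cdot \frac{1}{42}\right) 68 - 8 = \left(- \frac{31}{8} + \frac{11}{42}\right) 68 - 8 = \left(- \frac{607}{168}\right) 68 - 8 = - \frac{10319}{42} - 8 = - \frac{10655}{42} \approx -253.69$)
$O{\left(p \right)} + x = \left(-12\right) \left(-39\right) - \frac{10655}{42} = 468 - \frac{10655}{42} = \frac{9001}{42}$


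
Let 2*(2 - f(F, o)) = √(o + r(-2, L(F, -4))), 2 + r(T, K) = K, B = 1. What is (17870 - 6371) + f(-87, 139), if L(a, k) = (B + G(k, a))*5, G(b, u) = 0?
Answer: 11501 - √142/2 ≈ 11495.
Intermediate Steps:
L(a, k) = 5 (L(a, k) = (1 + 0)*5 = 1*5 = 5)
r(T, K) = -2 + K
f(F, o) = 2 - √(3 + o)/2 (f(F, o) = 2 - √(o + (-2 + 5))/2 = 2 - √(o + 3)/2 = 2 - √(3 + o)/2)
(17870 - 6371) + f(-87, 139) = (17870 - 6371) + (2 - √(3 + 139)/2) = 11499 + (2 - √142/2) = 11501 - √142/2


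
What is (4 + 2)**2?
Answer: 36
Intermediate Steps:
(4 + 2)**2 = 6**2 = 36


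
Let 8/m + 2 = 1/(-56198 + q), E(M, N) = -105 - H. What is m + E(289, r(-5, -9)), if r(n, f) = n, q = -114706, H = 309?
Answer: -142876158/341809 ≈ -418.00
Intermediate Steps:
E(M, N) = -414 (E(M, N) = -105 - 1*309 = -105 - 309 = -414)
m = -1367232/341809 (m = 8/(-2 + 1/(-56198 - 114706)) = 8/(-2 + 1/(-170904)) = 8/(-2 - 1/170904) = 8/(-341809/170904) = 8*(-170904/341809) = -1367232/341809 ≈ -4.0000)
m + E(289, r(-5, -9)) = -1367232/341809 - 414 = -142876158/341809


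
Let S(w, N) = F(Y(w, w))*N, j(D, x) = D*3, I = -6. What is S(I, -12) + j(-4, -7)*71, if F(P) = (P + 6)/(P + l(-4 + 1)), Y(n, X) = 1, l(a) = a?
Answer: -810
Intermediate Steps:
F(P) = (6 + P)/(-3 + P) (F(P) = (P + 6)/(P + (-4 + 1)) = (6 + P)/(P - 3) = (6 + P)/(-3 + P))
j(D, x) = 3*D
S(w, N) = -7*N/2 (S(w, N) = ((6 + 1)/(-3 + 1))*N = (7/(-2))*N = (-½*7)*N = -7*N/2)
S(I, -12) + j(-4, -7)*71 = -7/2*(-12) + (3*(-4))*71 = 42 - 12*71 = 42 - 852 = -810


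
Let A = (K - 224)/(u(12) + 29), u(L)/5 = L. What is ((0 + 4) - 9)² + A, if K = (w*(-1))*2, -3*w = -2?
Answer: 5999/267 ≈ 22.468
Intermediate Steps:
w = ⅔ (w = -⅓*(-2) = ⅔ ≈ 0.66667)
u(L) = 5*L
K = -4/3 (K = ((⅔)*(-1))*2 = -⅔*2 = -4/3 ≈ -1.3333)
A = -676/267 (A = (-4/3 - 224)/(5*12 + 29) = -676/(3*(60 + 29)) = -676/3/89 = -676/3*1/89 = -676/267 ≈ -2.5318)
((0 + 4) - 9)² + A = ((0 + 4) - 9)² - 676/267 = (4 - 9)² - 676/267 = (-5)² - 676/267 = 25 - 676/267 = 5999/267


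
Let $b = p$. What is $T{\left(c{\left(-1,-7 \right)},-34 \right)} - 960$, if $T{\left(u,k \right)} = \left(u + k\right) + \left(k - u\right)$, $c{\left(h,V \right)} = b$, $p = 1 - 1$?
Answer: $-1028$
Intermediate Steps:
$p = 0$
$b = 0$
$c{\left(h,V \right)} = 0$
$T{\left(u,k \right)} = 2 k$ ($T{\left(u,k \right)} = \left(k + u\right) + \left(k - u\right) = 2 k$)
$T{\left(c{\left(-1,-7 \right)},-34 \right)} - 960 = 2 \left(-34\right) - 960 = -68 - 960 = -1028$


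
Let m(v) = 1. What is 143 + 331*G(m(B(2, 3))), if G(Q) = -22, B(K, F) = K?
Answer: -7139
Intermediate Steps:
143 + 331*G(m(B(2, 3))) = 143 + 331*(-22) = 143 - 7282 = -7139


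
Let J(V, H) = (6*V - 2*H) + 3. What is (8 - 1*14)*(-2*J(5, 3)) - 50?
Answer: 274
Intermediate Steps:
J(V, H) = 3 - 2*H + 6*V (J(V, H) = (-2*H + 6*V) + 3 = 3 - 2*H + 6*V)
(8 - 1*14)*(-2*J(5, 3)) - 50 = (8 - 1*14)*(-2*(3 - 2*3 + 6*5)) - 50 = (8 - 14)*(-2*(3 - 6 + 30)) - 50 = -(-12)*27 - 50 = -6*(-54) - 50 = 324 - 50 = 274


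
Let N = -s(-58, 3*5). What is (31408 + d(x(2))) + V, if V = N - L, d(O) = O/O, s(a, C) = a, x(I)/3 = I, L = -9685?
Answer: 41152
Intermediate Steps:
x(I) = 3*I
d(O) = 1
N = 58 (N = -1*(-58) = 58)
V = 9743 (V = 58 - 1*(-9685) = 58 + 9685 = 9743)
(31408 + d(x(2))) + V = (31408 + 1) + 9743 = 31409 + 9743 = 41152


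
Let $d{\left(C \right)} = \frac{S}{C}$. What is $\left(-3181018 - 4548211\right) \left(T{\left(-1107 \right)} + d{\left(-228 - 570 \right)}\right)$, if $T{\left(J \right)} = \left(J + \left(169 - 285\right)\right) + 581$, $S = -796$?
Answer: $\frac{1976827609040}{399} \approx 4.9545 \cdot 10^{9}$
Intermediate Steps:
$T{\left(J \right)} = 465 + J$ ($T{\left(J \right)} = \left(J - 116\right) + 581 = \left(-116 + J\right) + 581 = 465 + J$)
$d{\left(C \right)} = - \frac{796}{C}$
$\left(-3181018 - 4548211\right) \left(T{\left(-1107 \right)} + d{\left(-228 - 570 \right)}\right) = \left(-3181018 - 4548211\right) \left(\left(465 - 1107\right) - \frac{796}{-228 - 570}\right) = - 7729229 \left(-642 - \frac{796}{-228 - 570}\right) = - 7729229 \left(-642 - \frac{796}{-798}\right) = - 7729229 \left(-642 - - \frac{398}{399}\right) = - 7729229 \left(-642 + \frac{398}{399}\right) = \left(-7729229\right) \left(- \frac{255760}{399}\right) = \frac{1976827609040}{399}$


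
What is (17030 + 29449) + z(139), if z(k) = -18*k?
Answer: 43977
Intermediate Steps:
(17030 + 29449) + z(139) = (17030 + 29449) - 18*139 = 46479 - 2502 = 43977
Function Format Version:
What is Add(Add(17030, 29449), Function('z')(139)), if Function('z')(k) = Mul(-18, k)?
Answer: 43977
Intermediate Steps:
Add(Add(17030, 29449), Function('z')(139)) = Add(Add(17030, 29449), Mul(-18, 139)) = Add(46479, -2502) = 43977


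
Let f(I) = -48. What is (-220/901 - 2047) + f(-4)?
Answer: -1887815/901 ≈ -2095.2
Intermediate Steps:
(-220/901 - 2047) + f(-4) = (-220/901 - 2047) - 48 = -1844567/901 - 48 = -1887815/901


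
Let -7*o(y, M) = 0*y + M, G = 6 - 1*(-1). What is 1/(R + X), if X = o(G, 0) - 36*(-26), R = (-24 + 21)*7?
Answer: 1/915 ≈ 0.0010929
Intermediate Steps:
G = 7 (G = 6 + 1 = 7)
o(y, M) = -M/7 (o(y, M) = -(0*y + M)/7 = -(0 + M)/7 = -M/7)
R = -21 (R = -3*7 = -21)
X = 936 (X = -⅐*0 - 36*(-26) = 0 + 936 = 936)
1/(R + X) = 1/(-21 + 936) = 1/915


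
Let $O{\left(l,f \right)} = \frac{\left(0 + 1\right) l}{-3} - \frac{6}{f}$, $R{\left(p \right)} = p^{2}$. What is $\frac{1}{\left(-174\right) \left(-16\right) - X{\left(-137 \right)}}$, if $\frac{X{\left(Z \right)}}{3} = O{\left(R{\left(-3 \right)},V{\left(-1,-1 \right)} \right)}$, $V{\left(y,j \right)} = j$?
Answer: $\frac{1}{2775} \approx 0.00036036$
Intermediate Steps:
$O{\left(l,f \right)} = - \frac{6}{f} - \frac{l}{3}$ ($O{\left(l,f \right)} = 1 l \left(- \frac{1}{3}\right) - \frac{6}{f} = l \left(- \frac{1}{3}\right) - \frac{6}{f} = - \frac{l}{3} - \frac{6}{f} = - \frac{6}{f} - \frac{l}{3}$)
$X{\left(Z \right)} = 9$ ($X{\left(Z \right)} = 3 \left(- \frac{6}{-1} - \frac{\left(-3\right)^{2}}{3}\right) = 3 \left(\left(-6\right) \left(-1\right) - 3\right) = 3 \left(6 - 3\right) = 3 \cdot 3 = 9$)
$\frac{1}{\left(-174\right) \left(-16\right) - X{\left(-137 \right)}} = \frac{1}{\left(-174\right) \left(-16\right) - 9} = \frac{1}{2784 - 9} = \frac{1}{2775}$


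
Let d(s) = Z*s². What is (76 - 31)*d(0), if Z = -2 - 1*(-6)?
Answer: 0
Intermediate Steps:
Z = 4 (Z = -2 + 6 = 4)
d(s) = 4*s²
(76 - 31)*d(0) = (76 - 31)*(4*0²) = 45*(4*0) = 45*0 = 0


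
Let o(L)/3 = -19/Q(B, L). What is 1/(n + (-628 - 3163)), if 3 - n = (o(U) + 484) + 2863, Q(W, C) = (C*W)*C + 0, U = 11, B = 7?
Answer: -847/6043288 ≈ -0.00014016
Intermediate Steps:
Q(W, C) = W*C² (Q(W, C) = W*C² + 0 = W*C²)
o(L) = -57/(7*L²) (o(L) = 3*(-19*1/(7*L²)) = 3*(-19/(7*L²)) = -57/(7*L²))
n = -2832311/847 (n = 3 - ((-57/7/11² + 484) + 2863) = 3 - ((-57/7*1/121 + 484) + 2863) = 3 - ((-57/847 + 484) + 2863) = 3 - (409891/847 + 2863) = 3 - 1*2834852/847 = 3 - 2834852/847 = -2832311/847 ≈ -3343.9)
1/(n + (-628 - 3163)) = 1/(-2832311/847 + (-628 - 3163)) = 1/(-2832311/847 - 3791) = 1/(-6043288/847) = -847/6043288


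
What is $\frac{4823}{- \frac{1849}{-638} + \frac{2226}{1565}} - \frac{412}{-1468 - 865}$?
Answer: $\frac{11236620665406}{10064265709} \approx 1116.5$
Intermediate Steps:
$\frac{4823}{- \frac{1849}{-638} + \frac{2226}{1565}} - \frac{412}{-1468 - 865} = \frac{4823}{\left(-1849\right) \left(- \frac{1}{638}\right) + 2226 \cdot \frac{1}{1565}} - \frac{412}{-2333} = \frac{4823}{\frac{1849}{638} + \frac{2226}{1565}} - - \frac{412}{2333} = \frac{4823}{\frac{4313873}{998470}} + \frac{412}{2333} = 4823 \cdot \frac{998470}{4313873} + \frac{412}{2333} = \frac{4815620810}{4313873} + \frac{412}{2333} = \frac{11236620665406}{10064265709}$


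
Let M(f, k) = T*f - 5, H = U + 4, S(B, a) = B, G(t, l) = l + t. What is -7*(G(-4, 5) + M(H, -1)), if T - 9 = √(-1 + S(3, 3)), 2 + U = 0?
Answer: -98 - 14*√2 ≈ -117.80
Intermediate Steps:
U = -2 (U = -2 + 0 = -2)
T = 9 + √2 (T = 9 + √(-1 + 3) = 9 + √2 ≈ 10.414)
H = 2 (H = -2 + 4 = 2)
M(f, k) = -5 + f*(9 + √2) (M(f, k) = (9 + √2)*f - 5 = f*(9 + √2) - 5 = -5 + f*(9 + √2))
-7*(G(-4, 5) + M(H, -1)) = -7*((5 - 4) + (-5 + 2*(9 + √2))) = -7*(1 + (-5 + (18 + 2*√2))) = -7*(1 + (13 + 2*√2)) = -7*(14 + 2*√2) = -98 - 14*√2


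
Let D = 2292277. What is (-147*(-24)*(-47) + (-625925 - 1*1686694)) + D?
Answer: -186158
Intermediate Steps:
(-147*(-24)*(-47) + (-625925 - 1*1686694)) + D = (-147*(-24)*(-47) + (-625925 - 1*1686694)) + 2292277 = (3528*(-47) + (-625925 - 1686694)) + 2292277 = (-165816 - 2312619) + 2292277 = -2478435 + 2292277 = -186158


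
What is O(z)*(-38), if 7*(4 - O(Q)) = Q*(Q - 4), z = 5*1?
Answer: -874/7 ≈ -124.86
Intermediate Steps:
z = 5
O(Q) = 4 - Q*(-4 + Q)/7 (O(Q) = 4 - Q*(Q - 4)/7 = 4 - Q*(-4 + Q)/7)
O(z)*(-38) = (4 - ⅐*5² + (4/7)*5)*(-38) = (4 - ⅐*25 + 20/7)*(-38) = (4 - 25/7 + 20/7)*(-38) = (23/7)*(-38) = -874/7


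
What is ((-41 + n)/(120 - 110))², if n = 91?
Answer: 25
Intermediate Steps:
((-41 + n)/(120 - 110))² = ((-41 + 91)/(120 - 110))² = (50/10)² = (50*(⅒))² = 5² = 25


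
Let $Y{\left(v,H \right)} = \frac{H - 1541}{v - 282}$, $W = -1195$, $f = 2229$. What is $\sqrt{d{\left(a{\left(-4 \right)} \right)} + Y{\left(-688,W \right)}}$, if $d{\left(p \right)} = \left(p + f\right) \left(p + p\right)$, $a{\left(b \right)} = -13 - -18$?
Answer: $\frac{2 \sqrt{1313897495}}{485} \approx 149.48$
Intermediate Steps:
$a{\left(b \right)} = 5$ ($a{\left(b \right)} = -13 + 18 = 5$)
$Y{\left(v,H \right)} = \frac{-1541 + H}{-282 + v}$
$d{\left(p \right)} = 2 p \left(2229 + p\right)$ ($d{\left(p \right)} = \left(p + 2229\right) \left(p + p\right) = \left(2229 + p\right) 2 p = 2 p \left(2229 + p\right)$)
$\sqrt{d{\left(a{\left(-4 \right)} \right)} + Y{\left(-688,W \right)}} = \sqrt{2 \cdot 5 \left(2229 + 5\right) + \frac{-1541 - 1195}{-282 - 688}} = \sqrt{2 \cdot 5 \cdot 2234 + \frac{1}{-970} \left(-2736\right)} = \sqrt{22340 - - \frac{1368}{485}} = \sqrt{22340 + \frac{1368}{485}} = \sqrt{\frac{10836268}{485}} = \frac{2 \sqrt{1313897495}}{485}$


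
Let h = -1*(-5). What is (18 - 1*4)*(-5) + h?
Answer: -65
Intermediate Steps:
h = 5
(18 - 1*4)*(-5) + h = (18 - 1*4)*(-5) + 5 = (18 - 4)*(-5) + 5 = 14*(-5) + 5 = -70 + 5 = -65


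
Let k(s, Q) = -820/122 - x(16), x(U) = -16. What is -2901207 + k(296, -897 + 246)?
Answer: -176973061/61 ≈ -2.9012e+6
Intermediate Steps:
k(s, Q) = 566/61 (k(s, Q) = -820/122 - 1*(-16) = -820*1/122 + 16 = -410/61 + 16 = 566/61)
-2901207 + k(296, -897 + 246) = -2901207 + 566/61 = -176973061/61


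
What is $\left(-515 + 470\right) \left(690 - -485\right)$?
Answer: $-52875$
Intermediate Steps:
$\left(-515 + 470\right) \left(690 - -485\right) = - 45 \left(690 + 485\right) = \left(-45\right) 1175 = -52875$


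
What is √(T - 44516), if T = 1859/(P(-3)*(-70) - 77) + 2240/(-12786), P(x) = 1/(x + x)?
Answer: I*√356829563791497/89502 ≈ 211.06*I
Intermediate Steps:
P(x) = 1/(2*x)
T = -35873281/1253028 (T = 1859/(((½)/(-3))*(-70) - 77) + 2240/(-12786) = 1859/(((½)*(-⅓))*(-70) - 77) + 2240*(-1/12786) = 1859/(-⅙*(-70) - 77) - 1120/6393 = 1859/(35/3 - 77) - 1120/6393 = 1859/(-196/3) - 1120/6393 = 1859*(-3/196) - 1120/6393 = -5577/196 - 1120/6393 = -35873281/1253028 ≈ -28.629)
√(T - 44516) = √(-35873281/1253028 - 44516) = √(-55815667729/1253028) = I*√356829563791497/89502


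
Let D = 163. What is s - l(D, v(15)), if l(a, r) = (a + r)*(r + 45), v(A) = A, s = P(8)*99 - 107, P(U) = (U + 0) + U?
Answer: -9203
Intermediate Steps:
P(U) = 2*U (P(U) = U + U = 2*U)
s = 1477 (s = (2*8)*99 - 107 = 16*99 - 107 = 1584 - 107 = 1477)
l(a, r) = (45 + r)*(a + r) (l(a, r) = (a + r)*(45 + r) = (45 + r)*(a + r))
s - l(D, v(15)) = 1477 - (15² + 45*163 + 45*15 + 163*15) = 1477 - (225 + 7335 + 675 + 2445) = 1477 - 1*10680 = 1477 - 10680 = -9203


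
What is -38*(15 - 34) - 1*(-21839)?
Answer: 22561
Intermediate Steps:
-38*(15 - 34) - 1*(-21839) = -38*(-19) + 21839 = 722 + 21839 = 22561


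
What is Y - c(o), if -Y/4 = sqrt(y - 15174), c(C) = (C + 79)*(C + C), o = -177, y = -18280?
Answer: -34692 - 4*I*sqrt(33454) ≈ -34692.0 - 731.62*I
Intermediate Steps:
c(C) = 2*C*(79 + C) (c(C) = (79 + C)*(2*C) = 2*C*(79 + C))
Y = -4*I*sqrt(33454) (Y = -4*sqrt(-18280 - 15174) = -4*I*sqrt(33454) ≈ -731.62*I)
Y - c(o) = -4*I*sqrt(33454) - 2*(-177)*(79 - 177) = -4*I*sqrt(33454) - 2*(-177)*(-98) = -4*I*sqrt(33454) - 1*34692 = -4*I*sqrt(33454) - 34692 = -34692 - 4*I*sqrt(33454)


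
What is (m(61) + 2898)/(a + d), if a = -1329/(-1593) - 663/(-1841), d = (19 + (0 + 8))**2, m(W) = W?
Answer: 2892632589/713816875 ≈ 4.0523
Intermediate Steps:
d = 729 (d = (19 + 8)**2 = 27**2 = 729)
a = 1167616/977571 (a = -1329*(-1/1593) - 663*(-1/1841) = 443/531 + 663/1841 = 1167616/977571 ≈ 1.1944)
(m(61) + 2898)/(a + d) = (61 + 2898)/(1167616/977571 + 729) = 2959/(713816875/977571) = 2959*(977571/713816875) = 2892632589/713816875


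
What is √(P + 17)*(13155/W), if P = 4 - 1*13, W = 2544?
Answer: 4385*√2/424 ≈ 14.626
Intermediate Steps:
P = -9 (P = 4 - 13 = -9)
√(P + 17)*(13155/W) = √(-9 + 17)*(13155/2544) = √8*(13155*(1/2544)) = (2*√2)*(4385/848) = 4385*√2/424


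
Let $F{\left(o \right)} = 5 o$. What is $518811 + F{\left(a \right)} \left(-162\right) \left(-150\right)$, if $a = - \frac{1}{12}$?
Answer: $508686$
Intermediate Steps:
$a = - \frac{1}{12}$ ($a = \left(-1\right) \frac{1}{12} = - \frac{1}{12} \approx -0.083333$)
$518811 + F{\left(a \right)} \left(-162\right) \left(-150\right) = 518811 + 5 \left(- \frac{1}{12}\right) \left(-162\right) \left(-150\right) = 518811 + \left(- \frac{5}{12}\right) \left(-162\right) \left(-150\right) = 518811 + \frac{135}{2} \left(-150\right) = 518811 - 10125 = 508686$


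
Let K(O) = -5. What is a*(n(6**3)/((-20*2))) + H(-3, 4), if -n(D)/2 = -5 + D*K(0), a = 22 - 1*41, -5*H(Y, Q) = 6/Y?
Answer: 20623/20 ≈ 1031.2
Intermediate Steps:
H(Y, Q) = -6/(5*Y)
a = -19 (a = 22 - 41 = -19)
n(D) = 10 + 10*D (n(D) = -2*(-5 + D*(-5)) = -2*(-5 - 5*D) = 10 + 10*D)
a*(n(6**3)/((-20*2))) + H(-3, 4) = -19*(10 + 10*6**3)/((-20*2)) - 6/5/(-3) = -19*(10 + 10*216)/(-40) - 6/5*(-1/3) = -19*(10 + 2160)*(-1)/40 + 2/5 = -41230*(-1)/40 + 2/5 = -19*(-217/4) + 2/5 = 4123/4 + 2/5 = 20623/20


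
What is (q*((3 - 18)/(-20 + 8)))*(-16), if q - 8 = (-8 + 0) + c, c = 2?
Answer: -40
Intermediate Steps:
q = 2 (q = 8 + ((-8 + 0) + 2) = 8 + (-8 + 2) = 8 - 6 = 2)
(q*((3 - 18)/(-20 + 8)))*(-16) = (2*((3 - 18)/(-20 + 8)))*(-16) = (2*(-15/(-12)))*(-16) = (2*(-15*(-1/12)))*(-16) = (2*(5/4))*(-16) = (5/2)*(-16) = -40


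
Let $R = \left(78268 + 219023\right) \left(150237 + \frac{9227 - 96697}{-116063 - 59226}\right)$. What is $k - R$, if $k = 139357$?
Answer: $- \frac{7829128397722060}{175289} \approx -4.4664 \cdot 10^{10}$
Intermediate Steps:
$R = \frac{7829152825471233}{175289}$ ($R = 297291 \left(150237 - \frac{87470}{-175289}\right) = 297291 \left(150237 - - \frac{87470}{175289}\right) = 297291 \left(150237 + \frac{87470}{175289}\right) = 297291 \cdot \frac{26334980963}{175289} = \frac{7829152825471233}{175289} \approx 4.4664 \cdot 10^{10}$)
$k - R = 139357 - \frac{7829152825471233}{175289} = - \frac{7829128397722060}{175289}$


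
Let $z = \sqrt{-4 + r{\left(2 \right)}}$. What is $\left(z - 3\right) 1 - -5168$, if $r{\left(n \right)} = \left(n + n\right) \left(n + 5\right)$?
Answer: $5165 + 2 \sqrt{6} \approx 5169.9$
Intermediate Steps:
$r{\left(n \right)} = 2 n \left(5 + n\right)$
$z = 2 \sqrt{6}$ ($z = \sqrt{-4 + 2 \cdot 2 \left(5 + 2\right)} = \sqrt{-4 + 2 \cdot 2 \cdot 7} = \sqrt{-4 + 28} = \sqrt{24} = 2 \sqrt{6} \approx 4.899$)
$\left(z - 3\right) 1 - -5168 = \left(2 \sqrt{6} - 3\right) 1 - -5168 = \left(-3 + 2 \sqrt{6}\right) 1 + 5168 = \left(-3 + 2 \sqrt{6}\right) + 5168 = 5165 + 2 \sqrt{6}$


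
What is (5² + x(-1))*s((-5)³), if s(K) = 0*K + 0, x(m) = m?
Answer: 0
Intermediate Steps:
s(K) = 0 (s(K) = 0 + 0 = 0)
(5² + x(-1))*s((-5)³) = (5² - 1)*0 = (25 - 1)*0 = 24*0 = 0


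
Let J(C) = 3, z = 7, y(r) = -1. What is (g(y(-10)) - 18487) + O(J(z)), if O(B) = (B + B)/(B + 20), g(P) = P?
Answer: -425218/23 ≈ -18488.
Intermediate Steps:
O(B) = 2*B/(20 + B) (O(B) = (2*B)/(20 + B) = 2*B/(20 + B))
(g(y(-10)) - 18487) + O(J(z)) = (-1 - 18487) + 2*3/(20 + 3) = -18488 + 2*3/23 = -18488 + 2*3*(1/23) = -18488 + 6/23 = -425218/23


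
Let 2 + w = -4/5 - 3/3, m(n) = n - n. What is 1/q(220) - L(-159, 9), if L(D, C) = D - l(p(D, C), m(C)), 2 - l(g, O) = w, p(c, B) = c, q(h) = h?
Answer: 36257/220 ≈ 164.80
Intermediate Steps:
m(n) = 0
w = -19/5 (w = -2 + (-4/5 - 3/3) = -2 + (-4*⅕ - 3*⅓) = -2 + (-⅘ - 1) = -2 - 9/5 = -19/5 ≈ -3.8000)
l(g, O) = 29/5 (l(g, O) = 2 - 1*(-19/5) = 2 + 19/5 = 29/5)
L(D, C) = -29/5 + D (L(D, C) = D - 1*29/5 = D - 29/5 = -29/5 + D)
1/q(220) - L(-159, 9) = 1/220 - (-29/5 - 159) = 1/220 - 1*(-824/5) = 1/220 + 824/5 = 36257/220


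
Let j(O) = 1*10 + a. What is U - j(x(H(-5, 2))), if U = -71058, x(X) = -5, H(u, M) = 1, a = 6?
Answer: -71074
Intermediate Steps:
j(O) = 16 (j(O) = 1*10 + 6 = 10 + 6 = 16)
U - j(x(H(-5, 2))) = -71058 - 1*16 = -71058 - 16 = -71074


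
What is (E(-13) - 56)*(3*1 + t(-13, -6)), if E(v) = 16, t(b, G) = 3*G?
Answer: 600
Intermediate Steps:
(E(-13) - 56)*(3*1 + t(-13, -6)) = (16 - 56)*(3*1 + 3*(-6)) = -40*(3 - 18) = -40*(-15) = 600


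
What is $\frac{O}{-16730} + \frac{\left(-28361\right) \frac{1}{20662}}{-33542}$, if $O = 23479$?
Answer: $- \frac{8135762236793}{5797319785460} \approx -1.4034$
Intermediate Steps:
$\frac{O}{-16730} + \frac{\left(-28361\right) \frac{1}{20662}}{-33542} = \frac{23479}{-16730} + \frac{\left(-28361\right) \frac{1}{20662}}{-33542} = 23479 \left(- \frac{1}{16730}\right) + \left(-28361\right) \frac{1}{20662} \left(- \frac{1}{33542}\right) = - \frac{23479}{16730} - - \frac{28361}{693044804} = - \frac{23479}{16730} + \frac{28361}{693044804} = - \frac{8135762236793}{5797319785460}$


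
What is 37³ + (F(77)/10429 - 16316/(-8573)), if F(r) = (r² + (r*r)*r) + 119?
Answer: 4532910020978/89407817 ≈ 50699.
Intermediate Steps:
F(r) = 119 + r² + r³ (F(r) = (r² + r²*r) + 119 = (r² + r³) + 119 = 119 + r² + r³)
37³ + (F(77)/10429 - 16316/(-8573)) = 37³ + ((119 + 77² + 77³)/10429 - 16316/(-8573)) = 50653 + ((119 + 5929 + 456533)*(1/10429) - 16316*(-1/8573)) = 50653 + (462581*(1/10429) + 16316/8573) = 50653 + (462581/10429 + 16316/8573) = 50653 + 4135866477/89407817 = 4532910020978/89407817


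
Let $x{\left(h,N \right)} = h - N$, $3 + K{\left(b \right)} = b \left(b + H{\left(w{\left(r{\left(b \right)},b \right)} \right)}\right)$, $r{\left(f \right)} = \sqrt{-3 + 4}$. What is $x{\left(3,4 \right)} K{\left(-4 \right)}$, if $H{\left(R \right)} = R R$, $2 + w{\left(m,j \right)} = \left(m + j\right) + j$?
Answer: $311$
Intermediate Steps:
$r{\left(f \right)} = 1$ ($r{\left(f \right)} = \sqrt{1} = 1$)
$w{\left(m,j \right)} = -2 + m + 2 j$ ($w{\left(m,j \right)} = -2 + \left(\left(m + j\right) + j\right) = -2 + \left(\left(j + m\right) + j\right) = -2 + \left(m + 2 j\right) = -2 + m + 2 j$)
$H{\left(R \right)} = R^{2}$
$K{\left(b \right)} = -3 + b \left(b + \left(-1 + 2 b\right)^{2}\right)$ ($K{\left(b \right)} = -3 + b \left(b + \left(-2 + 1 + 2 b\right)^{2}\right) = -3 + b \left(b + \left(-1 + 2 b\right)^{2}\right)$)
$x{\left(3,4 \right)} K{\left(-4 \right)} = \left(3 - 4\right) \left(-3 + \left(-4\right)^{2} - 4 \left(-1 + 2 \left(-4\right)\right)^{2}\right) = \left(3 - 4\right) \left(-3 + 16 - 4 \left(-1 - 8\right)^{2}\right) = - (-3 + 16 - 4 \left(-9\right)^{2}) = - (-3 + 16 - 324) = \left(-1\right) \left(-311\right) = 311$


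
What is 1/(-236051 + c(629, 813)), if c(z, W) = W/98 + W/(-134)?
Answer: -3283/774948116 ≈ -4.2364e-6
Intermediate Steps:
c(z, W) = 9*W/3283 (c(z, W) = W*(1/98) + W*(-1/134) = W/98 - W/134 = 9*W/3283)
1/(-236051 + c(629, 813)) = 1/(-236051 + (9/3283)*813) = 1/(-236051 + 7317/3283) = 1/(-774948116/3283) = -3283/774948116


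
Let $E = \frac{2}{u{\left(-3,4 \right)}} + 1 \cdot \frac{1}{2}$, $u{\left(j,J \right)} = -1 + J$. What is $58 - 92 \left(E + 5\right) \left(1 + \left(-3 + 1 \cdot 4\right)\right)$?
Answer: $- \frac{3230}{3} \approx -1076.7$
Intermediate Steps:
$E = \frac{7}{6}$ ($E = \frac{2}{-1 + 4} + 1 \cdot \frac{1}{2} = \frac{2}{3} + 1 \cdot \frac{1}{2} = 2 \cdot \frac{1}{3} + \frac{1}{2} = \frac{2}{3} + \frac{1}{2} = \frac{7}{6} \approx 1.1667$)
$58 - 92 \left(E + 5\right) \left(1 + \left(-3 + 1 \cdot 4\right)\right) = 58 - 92 \left(\frac{7}{6} + 5\right) \left(1 + \left(-3 + 1 \cdot 4\right)\right) = 58 - 92 \frac{37 \left(1 + \left(-3 + 4\right)\right)}{6} = 58 - 92 \frac{37 \left(1 + 1\right)}{6} = 58 - 92 \cdot \frac{37}{6} \cdot 2 = 58 - \frac{3404}{3} = - \frac{3230}{3}$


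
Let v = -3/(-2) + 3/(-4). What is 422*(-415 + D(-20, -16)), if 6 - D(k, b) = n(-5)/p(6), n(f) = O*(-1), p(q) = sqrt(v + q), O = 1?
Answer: -172598 + 844*sqrt(3)/9 ≈ -1.7244e+5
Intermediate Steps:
v = 3/4 (v = -3*(-1/2) + 3*(-1/4) = 3/2 - 3/4 = 3/4 ≈ 0.75000)
p(q) = sqrt(3/4 + q)
n(f) = -1 (n(f) = 1*(-1) = -1)
D(k, b) = 6 + 2*sqrt(3)/9 (D(k, b) = 6 - (-1)/(sqrt(3 + 4*6)/2) = 6 - (-1)/(sqrt(3 + 24)/2) = 6 - (-1)/(sqrt(27)/2) = 6 - (-1)/((3*sqrt(3))/2) = 6 - (-1)/(3*sqrt(3)/2) = 6 - (-1)*2*sqrt(3)/9 = 6 - (-2)*sqrt(3)/9 = 6 + 2*sqrt(3)/9)
422*(-415 + D(-20, -16)) = 422*(-415 + (6 + 2*sqrt(3)/9)) = 422*(-409 + 2*sqrt(3)/9) = -172598 + 844*sqrt(3)/9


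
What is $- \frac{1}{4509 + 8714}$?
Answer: $- \frac{1}{13223} \approx -7.5626 \cdot 10^{-5}$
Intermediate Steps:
$- \frac{1}{4509 + 8714} = - \frac{1}{13223}$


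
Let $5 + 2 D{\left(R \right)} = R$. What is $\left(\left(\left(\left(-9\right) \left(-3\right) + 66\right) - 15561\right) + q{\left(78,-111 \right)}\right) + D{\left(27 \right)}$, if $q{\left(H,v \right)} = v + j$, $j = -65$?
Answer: $-15633$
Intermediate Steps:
$D{\left(R \right)} = - \frac{5}{2} + \frac{R}{2}$
$q{\left(H,v \right)} = -65 + v$ ($q{\left(H,v \right)} = v - 65 = -65 + v$)
$\left(\left(\left(\left(-9\right) \left(-3\right) + 66\right) - 15561\right) + q{\left(78,-111 \right)}\right) + D{\left(27 \right)} = \left(\left(\left(\left(-9\right) \left(-3\right) + 66\right) - 15561\right) - 176\right) + \left(- \frac{5}{2} + \frac{1}{2} \cdot 27\right) = \left(\left(\left(27 + 66\right) - 15561\right) - 176\right) + \left(- \frac{5}{2} + \frac{27}{2}\right) = \left(\left(93 - 15561\right) - 176\right) + 11 = \left(-15468 - 176\right) + 11 = -15644 + 11 = -15633$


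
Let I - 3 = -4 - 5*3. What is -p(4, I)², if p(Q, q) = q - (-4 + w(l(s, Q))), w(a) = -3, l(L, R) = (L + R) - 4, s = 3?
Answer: -81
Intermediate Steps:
l(L, R) = -4 + L + R
I = -16 (I = 3 + (-4 - 5*3) = 3 + (-4 - 15) = 3 - 19 = -16)
p(Q, q) = 7 + q (p(Q, q) = q - (-4 - 3) = q - 1*(-7) = q + 7 = 7 + q)
-p(4, I)² = -(7 - 16)² = -1*(-9)² = -1*81 = -81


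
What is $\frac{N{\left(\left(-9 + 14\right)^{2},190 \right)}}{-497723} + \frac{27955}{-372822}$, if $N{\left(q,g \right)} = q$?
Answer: $- \frac{13923167015}{185562084306} \approx -0.075032$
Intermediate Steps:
$\frac{N{\left(\left(-9 + 14\right)^{2},190 \right)}}{-497723} + \frac{27955}{-372822} = \frac{\left(-9 + 14\right)^{2}}{-497723} + \frac{27955}{-372822} = 5^{2} \left(- \frac{1}{497723}\right) + 27955 \left(- \frac{1}{372822}\right) = 25 \left(- \frac{1}{497723}\right) - \frac{27955}{372822} = - \frac{25}{497723} - \frac{27955}{372822} = - \frac{13923167015}{185562084306}$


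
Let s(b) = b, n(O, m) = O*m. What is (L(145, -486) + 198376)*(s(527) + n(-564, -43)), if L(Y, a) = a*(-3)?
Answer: 4951686686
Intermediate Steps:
L(Y, a) = -3*a
(L(145, -486) + 198376)*(s(527) + n(-564, -43)) = (-3*(-486) + 198376)*(527 - 564*(-43)) = (1458 + 198376)*(527 + 24252) = 199834*24779 = 4951686686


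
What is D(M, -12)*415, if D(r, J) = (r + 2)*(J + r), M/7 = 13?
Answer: 3049005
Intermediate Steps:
M = 91 (M = 7*13 = 91)
D(r, J) = (2 + r)*(J + r)
D(M, -12)*415 = (91² + 2*(-12) + 2*91 - 12*91)*415 = (8281 - 24 + 182 - 1092)*415 = 7347*415 = 3049005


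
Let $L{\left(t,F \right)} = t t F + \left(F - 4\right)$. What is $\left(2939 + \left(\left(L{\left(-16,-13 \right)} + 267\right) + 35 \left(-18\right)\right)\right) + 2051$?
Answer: $1282$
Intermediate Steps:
$L{\left(t,F \right)} = -4 + F + F t^{2}$ ($L{\left(t,F \right)} = t^{2} F + \left(F - 4\right) = F t^{2} + \left(-4 + F\right) = -4 + F + F t^{2}$)
$\left(2939 + \left(\left(L{\left(-16,-13 \right)} + 267\right) + 35 \left(-18\right)\right)\right) + 2051 = \left(2939 + \left(\left(\left(-4 - 13 - 13 \left(-16\right)^{2}\right) + 267\right) + 35 \left(-18\right)\right)\right) + 2051 = \left(2939 + \left(\left(\left(-4 - 13 - 3328\right) + 267\right) - 630\right)\right) + 2051 = \left(2939 + \left(\left(-3345 + 267\right) - 630\right)\right) + 2051 = \left(2939 - 3708\right) + 2051 = -769 + 2051 = 1282$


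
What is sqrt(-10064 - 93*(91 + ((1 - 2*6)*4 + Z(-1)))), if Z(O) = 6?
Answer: I*sqrt(14993) ≈ 122.45*I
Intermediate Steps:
sqrt(-10064 - 93*(91 + ((1 - 2*6)*4 + Z(-1)))) = sqrt(-10064 - 93*(91 + ((1 - 2*6)*4 + 6))) = sqrt(-10064 - 93*(91 + ((1 - 12)*4 + 6))) = sqrt(-10064 - 93*(91 + (-11*4 + 6))) = sqrt(-10064 - 93*(91 + (-44 + 6))) = sqrt(-10064 - 93*(91 - 38)) = sqrt(-10064 - 93*53) = sqrt(-10064 - 4929) = sqrt(-14993) = I*sqrt(14993)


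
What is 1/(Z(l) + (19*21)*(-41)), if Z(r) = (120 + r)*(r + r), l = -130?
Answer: -1/13759 ≈ -7.2680e-5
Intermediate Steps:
Z(r) = 2*r*(120 + r) (Z(r) = (120 + r)*(2*r) = 2*r*(120 + r))
1/(Z(l) + (19*21)*(-41)) = 1/(2*(-130)*(120 - 130) + (19*21)*(-41)) = 1/(2*(-130)*(-10) + 399*(-41)) = 1/(2600 - 16359) = 1/(-13759) = -1/13759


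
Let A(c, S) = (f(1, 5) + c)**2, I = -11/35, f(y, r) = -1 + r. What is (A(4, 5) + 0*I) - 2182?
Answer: -2118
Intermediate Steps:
I = -11/35 (I = -11*1/35 = -11/35 ≈ -0.31429)
A(c, S) = (4 + c)**2 (A(c, S) = ((-1 + 5) + c)**2 = (4 + c)**2)
(A(4, 5) + 0*I) - 2182 = ((4 + 4)**2 + 0*(-11/35)) - 2182 = (8**2 + 0) - 2182 = (64 + 0) - 2182 = 64 - 2182 = -2118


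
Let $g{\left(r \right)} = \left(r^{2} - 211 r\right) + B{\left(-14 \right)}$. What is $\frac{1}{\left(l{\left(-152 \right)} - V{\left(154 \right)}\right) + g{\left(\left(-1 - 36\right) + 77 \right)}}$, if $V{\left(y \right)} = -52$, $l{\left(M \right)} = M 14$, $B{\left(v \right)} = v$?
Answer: $- \frac{1}{8930} \approx -0.00011198$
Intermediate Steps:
$l{\left(M \right)} = 14 M$
$g{\left(r \right)} = -14 + r^{2} - 211 r$ ($g{\left(r \right)} = \left(r^{2} - 211 r\right) - 14 = -14 + r^{2} - 211 r$)
$\frac{1}{\left(l{\left(-152 \right)} - V{\left(154 \right)}\right) + g{\left(\left(-1 - 36\right) + 77 \right)}} = \frac{1}{\left(14 \left(-152\right) - -52\right) - \left(14 - \left(\left(-1 - 36\right) + 77\right)^{2} + 211 \left(\left(-1 - 36\right) + 77\right)\right)} = \frac{1}{\left(-2128 + 52\right) - \left(14 - \left(-37 + 77\right)^{2} + 211 \left(-37 + 77\right)\right)} = \frac{1}{-2076 - \left(8454 - 1600\right)} = \frac{1}{-2076 - 6854} = \frac{1}{-8930} = - \frac{1}{8930}$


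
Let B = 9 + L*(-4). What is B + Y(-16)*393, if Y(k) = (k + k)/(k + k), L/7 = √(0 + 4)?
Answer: 346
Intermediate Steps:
L = 14 (L = 7*√(0 + 4) = 7*√4 = 7*2 = 14)
B = -47 (B = 9 + 14*(-4) = 9 - 56 = -47)
Y(k) = 1 (Y(k) = (2*k)/((2*k)) = (2*k)*(1/(2*k)) = 1)
B + Y(-16)*393 = -47 + 1*393 = -47 + 393 = 346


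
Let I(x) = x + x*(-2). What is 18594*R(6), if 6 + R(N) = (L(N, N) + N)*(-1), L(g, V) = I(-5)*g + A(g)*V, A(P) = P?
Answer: -1450332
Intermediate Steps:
I(x) = -x (I(x) = x - 2*x = -x)
L(g, V) = 5*g + V*g (L(g, V) = (-1*(-5))*g + g*V = 5*g + V*g)
R(N) = -6 - N - N*(5 + N) (R(N) = -6 + (N*(5 + N) + N)*(-1) = -6 + (N + N*(5 + N))*(-1) = -6 + (-N - N*(5 + N)) = -6 - N - N*(5 + N))
18594*R(6) = 18594*(-6 - 1*6² - 6*6) = 18594*(-6 - 1*36 - 36) = 18594*(-6 - 36 - 36) = 18594*(-78) = -1450332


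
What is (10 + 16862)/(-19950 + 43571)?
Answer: 16872/23621 ≈ 0.71428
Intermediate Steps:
(10 + 16862)/(-19950 + 43571) = 16872/23621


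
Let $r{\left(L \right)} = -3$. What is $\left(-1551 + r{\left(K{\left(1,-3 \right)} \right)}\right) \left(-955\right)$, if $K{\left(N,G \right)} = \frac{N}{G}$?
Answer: $1484070$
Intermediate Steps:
$\left(-1551 + r{\left(K{\left(1,-3 \right)} \right)}\right) \left(-955\right) = \left(-1551 - 3\right) \left(-955\right) = \left(-1554\right) \left(-955\right) = 1484070$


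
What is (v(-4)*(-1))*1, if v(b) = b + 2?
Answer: 2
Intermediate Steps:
v(b) = 2 + b
(v(-4)*(-1))*1 = ((2 - 4)*(-1))*1 = -2*(-1)*1 = 2*1 = 2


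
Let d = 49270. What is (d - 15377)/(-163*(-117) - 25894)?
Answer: -33893/6823 ≈ -4.9675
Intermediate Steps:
(d - 15377)/(-163*(-117) - 25894) = (49270 - 15377)/(-163*(-117) - 25894) = 33893/(19071 - 25894) = 33893/(-6823) = 33893*(-1/6823) = -33893/6823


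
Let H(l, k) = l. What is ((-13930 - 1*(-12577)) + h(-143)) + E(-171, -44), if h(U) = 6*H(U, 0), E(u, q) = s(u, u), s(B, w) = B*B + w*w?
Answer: 56271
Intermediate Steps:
s(B, w) = B² + w²
E(u, q) = 2*u² (E(u, q) = u² + u² = 2*u²)
h(U) = 6*U
((-13930 - 1*(-12577)) + h(-143)) + E(-171, -44) = ((-13930 - 1*(-12577)) + 6*(-143)) + 2*(-171)² = ((-13930 + 12577) - 858) + 2*29241 = (-1353 - 858) + 58482 = -2211 + 58482 = 56271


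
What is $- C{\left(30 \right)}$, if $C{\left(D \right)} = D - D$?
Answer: $0$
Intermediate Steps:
$C{\left(D \right)} = 0$
$- C{\left(30 \right)} = \left(-1\right) 0 = 0$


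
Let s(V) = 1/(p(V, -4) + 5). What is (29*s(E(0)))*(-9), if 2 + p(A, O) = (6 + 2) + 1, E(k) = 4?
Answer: -87/4 ≈ -21.750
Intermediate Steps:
p(A, O) = 7 (p(A, O) = -2 + ((6 + 2) + 1) = -2 + (8 + 1) = -2 + 9 = 7)
s(V) = 1/12 (s(V) = 1/(7 + 5) = 1/12)
(29*s(E(0)))*(-9) = (29*(1/12))*(-9) = (29/12)*(-9) = -87/4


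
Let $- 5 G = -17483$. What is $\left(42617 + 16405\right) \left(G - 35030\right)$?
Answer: $- \frac{9305821674}{5} \approx -1.8612 \cdot 10^{9}$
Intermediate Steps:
$G = \frac{17483}{5}$ ($G = \left(- \frac{1}{5}\right) \left(-17483\right) = \frac{17483}{5} \approx 3496.6$)
$\left(42617 + 16405\right) \left(G - 35030\right) = \left(42617 + 16405\right) \left(\frac{17483}{5} - 35030\right) = 59022 \left(- \frac{157667}{5}\right) = - \frac{9305821674}{5}$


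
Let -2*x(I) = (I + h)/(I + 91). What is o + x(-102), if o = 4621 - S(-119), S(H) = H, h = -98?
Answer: 52040/11 ≈ 4730.9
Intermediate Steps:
x(I) = -(-98 + I)/(2*(91 + I)) (x(I) = -(I - 98)/(2*(I + 91)) = -(-98 + I)/(2*(91 + I)))
o = 4740 (o = 4621 - 1*(-119) = 4621 + 119 = 4740)
o + x(-102) = 4740 + (98 - 1*(-102))/(2*(91 - 102)) = 4740 + (1/2)*(98 + 102)/(-11) = 4740 + (1/2)*(-1/11)*200 = 4740 - 100/11 = 52040/11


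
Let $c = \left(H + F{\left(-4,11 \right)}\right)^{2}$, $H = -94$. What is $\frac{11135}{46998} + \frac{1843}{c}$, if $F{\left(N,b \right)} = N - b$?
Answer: $\frac{218912249}{558383238} \approx 0.39205$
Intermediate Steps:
$c = 11881$ ($c = \left(-94 - 15\right)^{2} = \left(-109\right)^{2} = 11881$)
$\frac{11135}{46998} + \frac{1843}{c} = \frac{11135}{46998} + \frac{1843}{11881} = \frac{218912249}{558383238}$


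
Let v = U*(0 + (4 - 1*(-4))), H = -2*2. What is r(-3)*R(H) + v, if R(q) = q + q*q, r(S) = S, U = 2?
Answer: -20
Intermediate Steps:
H = -4
R(q) = q + q²
v = 16 (v = 2*(0 + (4 - 1*(-4))) = 2*(0 + (4 + 4)) = 2*(0 + 8) = 2*8 = 16)
r(-3)*R(H) + v = -(-12)*(1 - 4) + 16 = -(-12)*(-3) + 16 = -3*12 + 16 = -36 + 16 = -20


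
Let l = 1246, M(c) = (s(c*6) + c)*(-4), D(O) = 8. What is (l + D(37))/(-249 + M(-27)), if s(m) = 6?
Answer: -38/5 ≈ -7.6000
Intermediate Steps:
M(c) = -24 - 4*c (M(c) = (6 + c)*(-4) = -24 - 4*c)
(l + D(37))/(-249 + M(-27)) = (1246 + 8)/(-249 + (-24 - 4*(-27))) = 1254/(-249 + (-24 + 108)) = 1254/(-249 + 84) = 1254/(-165) = 1254*(-1/165) = -38/5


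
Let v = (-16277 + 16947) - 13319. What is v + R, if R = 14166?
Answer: 1517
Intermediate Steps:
v = -12649 (v = 670 - 13319 = -12649)
v + R = -12649 + 14166 = 1517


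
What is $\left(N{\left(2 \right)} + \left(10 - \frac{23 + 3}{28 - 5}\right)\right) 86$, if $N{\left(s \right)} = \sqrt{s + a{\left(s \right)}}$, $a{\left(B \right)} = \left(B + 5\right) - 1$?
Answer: $\frac{17544}{23} + 172 \sqrt{2} \approx 1006.0$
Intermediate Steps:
$a{\left(B \right)} = 4 + B$ ($a{\left(B \right)} = \left(5 + B\right) - 1 = 4 + B$)
$N{\left(s \right)} = \sqrt{4 + 2 s}$ ($N{\left(s \right)} = \sqrt{s + \left(4 + s\right)} = \sqrt{4 + 2 s}$)
$\left(N{\left(2 \right)} + \left(10 - \frac{23 + 3}{28 - 5}\right)\right) 86 = \left(\sqrt{4 + 2 \cdot 2} + \left(10 - \frac{23 + 3}{28 - 5}\right)\right) 86 = \left(\sqrt{4 + 4} + \left(10 - \frac{26}{23}\right)\right) 86 = \left(\sqrt{8} + \left(10 - 26 \cdot \frac{1}{23}\right)\right) 86 = \left(2 \sqrt{2} + \left(10 - \frac{26}{23}\right)\right) 86 = \left(2 \sqrt{2} + \frac{204}{23}\right) 86 = \left(\frac{204}{23} + 2 \sqrt{2}\right) 86 = \frac{17544}{23} + 172 \sqrt{2}$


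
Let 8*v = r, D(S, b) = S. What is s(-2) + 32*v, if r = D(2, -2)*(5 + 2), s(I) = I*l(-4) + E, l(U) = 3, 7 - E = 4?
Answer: 53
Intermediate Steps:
E = 3 (E = 7 - 1*4 = 7 - 4 = 3)
s(I) = 3 + 3*I (s(I) = I*3 + 3 = 3*I + 3 = 3 + 3*I)
r = 14 (r = 2*(5 + 2) = 2*7 = 14)
v = 7/4 (v = (⅛)*14 = 7/4 ≈ 1.7500)
s(-2) + 32*v = (3 + 3*(-2)) + 32*(7/4) = (3 - 6) + 56 = -3 + 56 = 53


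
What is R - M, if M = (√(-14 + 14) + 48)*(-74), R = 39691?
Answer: 43243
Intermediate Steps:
M = -3552 (M = (√0 + 48)*(-74) = (0 + 48)*(-74) = 48*(-74) = -3552)
R - M = 39691 - 1*(-3552) = 39691 + 3552 = 43243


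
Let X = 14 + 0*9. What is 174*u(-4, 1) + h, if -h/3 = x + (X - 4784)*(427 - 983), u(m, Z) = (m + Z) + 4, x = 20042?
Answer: -8016312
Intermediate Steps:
u(m, Z) = 4 + Z + m (u(m, Z) = (Z + m) + 4 = 4 + Z + m)
X = 14 (X = 14 + 0 = 14)
h = -8016486 (h = -3*(20042 + (14 - 4784)*(427 - 983)) = -3*(20042 - 4770*(-556)) = -3*(20042 + 2652120) = -3*2672162 = -8016486)
174*u(-4, 1) + h = 174*(4 + 1 - 4) - 8016486 = 174*1 - 8016486 = 174 - 8016486 = -8016312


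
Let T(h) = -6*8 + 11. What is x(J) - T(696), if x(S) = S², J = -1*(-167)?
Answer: 27926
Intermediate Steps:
T(h) = -37 (T(h) = -48 + 11 = -37)
J = 167
x(J) - T(696) = 167² - 1*(-37) = 27889 + 37 = 27926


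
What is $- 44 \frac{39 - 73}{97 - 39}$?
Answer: $\frac{748}{29} \approx 25.793$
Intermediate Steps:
$- 44 \frac{39 - 73}{97 - 39} = - 44 \left(- \frac{34}{58}\right) = - 44 \left(\left(-34\right) \frac{1}{58}\right) = \left(-44\right) \left(- \frac{17}{29}\right) = \frac{748}{29}$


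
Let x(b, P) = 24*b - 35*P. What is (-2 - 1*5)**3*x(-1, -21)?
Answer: -243873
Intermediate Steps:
x(b, P) = -35*P + 24*b
(-2 - 1*5)**3*x(-1, -21) = (-2 - 1*5)**3*(-35*(-21) + 24*(-1)) = (-2 - 5)**3*(735 - 24) = (-7)**3*711 = -343*711 = -243873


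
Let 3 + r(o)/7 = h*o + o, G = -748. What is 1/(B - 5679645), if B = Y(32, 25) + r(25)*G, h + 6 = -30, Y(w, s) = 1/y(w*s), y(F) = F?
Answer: -800/865949599 ≈ -9.2384e-7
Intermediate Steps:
Y(w, s) = 1/(s*w) (Y(w, s) = 1/(w*s) = 1/(s*w))
h = -36 (h = -6 - 30 = -36)
r(o) = -21 - 245*o (r(o) = -21 + 7*(-36*o + o) = -21 + 7*(-35*o) = -21 - 245*o)
B = 3677766401/800 (B = 1/(25*32) + (-21 - 245*25)*(-748) = (1/25)*(1/32) + (-21 - 6125)*(-748) = 1/800 - 6146*(-748) = 1/800 + 4597208 = 3677766401/800 ≈ 4.5972e+6)
1/(B - 5679645) = 1/(3677766401/800 - 5679645) = 1/(-865949599/800) = -800/865949599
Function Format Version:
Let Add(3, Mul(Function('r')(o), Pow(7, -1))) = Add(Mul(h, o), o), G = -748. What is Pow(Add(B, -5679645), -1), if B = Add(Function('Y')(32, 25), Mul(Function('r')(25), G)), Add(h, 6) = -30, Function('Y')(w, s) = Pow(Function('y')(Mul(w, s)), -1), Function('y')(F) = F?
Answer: Rational(-800, 865949599) ≈ -9.2384e-7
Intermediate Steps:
Function('Y')(w, s) = Mul(Pow(s, -1), Pow(w, -1)) (Function('Y')(w, s) = Pow(Mul(w, s), -1) = Pow(Mul(s, w), -1) = Mul(Pow(s, -1), Pow(w, -1)))
h = -36 (h = Add(-6, -30) = -36)
Function('r')(o) = Add(-21, Mul(-245, o)) (Function('r')(o) = Add(-21, Mul(7, Add(Mul(-36, o), o))) = Add(-21, Mul(7, Mul(-35, o))) = Add(-21, Mul(-245, o)))
B = Rational(3677766401, 800) (B = Add(Mul(Pow(25, -1), Pow(32, -1)), Mul(Add(-21, Mul(-245, 25)), -748)) = Add(Mul(Rational(1, 25), Rational(1, 32)), Mul(Add(-21, -6125), -748)) = Add(Rational(1, 800), Mul(-6146, -748)) = Add(Rational(1, 800), 4597208) = Rational(3677766401, 800) ≈ 4.5972e+6)
Pow(Add(B, -5679645), -1) = Pow(Add(Rational(3677766401, 800), -5679645), -1) = Pow(Rational(-865949599, 800), -1) = Rational(-800, 865949599)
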